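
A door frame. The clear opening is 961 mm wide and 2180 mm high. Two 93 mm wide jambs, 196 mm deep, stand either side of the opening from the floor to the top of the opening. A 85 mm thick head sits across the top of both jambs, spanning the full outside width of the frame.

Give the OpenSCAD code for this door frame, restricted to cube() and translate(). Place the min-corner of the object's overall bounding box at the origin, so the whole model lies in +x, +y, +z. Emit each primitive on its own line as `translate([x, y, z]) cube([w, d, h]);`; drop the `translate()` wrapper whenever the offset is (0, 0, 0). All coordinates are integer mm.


cube([93, 196, 2180]);
translate([1054, 0, 0]) cube([93, 196, 2180]);
translate([0, 0, 2180]) cube([1147, 196, 85]);


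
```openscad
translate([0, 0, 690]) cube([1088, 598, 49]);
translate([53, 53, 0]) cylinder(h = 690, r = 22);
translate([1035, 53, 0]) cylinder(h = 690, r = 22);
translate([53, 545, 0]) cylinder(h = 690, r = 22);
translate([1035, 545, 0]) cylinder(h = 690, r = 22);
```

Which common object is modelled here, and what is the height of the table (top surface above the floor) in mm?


A table. The table height is 739 mm.

A 1088×598×49 slab sits at z = 690 on four Ø44 mm round legs — a table. The top surface is at 690 + 49 = 739 mm.


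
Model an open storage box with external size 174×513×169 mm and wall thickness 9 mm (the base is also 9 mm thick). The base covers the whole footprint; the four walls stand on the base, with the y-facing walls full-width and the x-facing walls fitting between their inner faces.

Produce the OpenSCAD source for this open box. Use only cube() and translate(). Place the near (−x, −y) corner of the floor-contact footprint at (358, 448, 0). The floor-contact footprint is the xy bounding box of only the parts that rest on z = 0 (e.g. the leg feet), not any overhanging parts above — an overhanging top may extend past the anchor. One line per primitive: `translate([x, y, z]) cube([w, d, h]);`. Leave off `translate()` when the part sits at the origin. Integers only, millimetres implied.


translate([358, 448, 0]) cube([174, 513, 9]);
translate([358, 448, 9]) cube([174, 9, 160]);
translate([358, 952, 9]) cube([174, 9, 160]);
translate([358, 457, 9]) cube([9, 495, 160]);
translate([523, 457, 9]) cube([9, 495, 160]);


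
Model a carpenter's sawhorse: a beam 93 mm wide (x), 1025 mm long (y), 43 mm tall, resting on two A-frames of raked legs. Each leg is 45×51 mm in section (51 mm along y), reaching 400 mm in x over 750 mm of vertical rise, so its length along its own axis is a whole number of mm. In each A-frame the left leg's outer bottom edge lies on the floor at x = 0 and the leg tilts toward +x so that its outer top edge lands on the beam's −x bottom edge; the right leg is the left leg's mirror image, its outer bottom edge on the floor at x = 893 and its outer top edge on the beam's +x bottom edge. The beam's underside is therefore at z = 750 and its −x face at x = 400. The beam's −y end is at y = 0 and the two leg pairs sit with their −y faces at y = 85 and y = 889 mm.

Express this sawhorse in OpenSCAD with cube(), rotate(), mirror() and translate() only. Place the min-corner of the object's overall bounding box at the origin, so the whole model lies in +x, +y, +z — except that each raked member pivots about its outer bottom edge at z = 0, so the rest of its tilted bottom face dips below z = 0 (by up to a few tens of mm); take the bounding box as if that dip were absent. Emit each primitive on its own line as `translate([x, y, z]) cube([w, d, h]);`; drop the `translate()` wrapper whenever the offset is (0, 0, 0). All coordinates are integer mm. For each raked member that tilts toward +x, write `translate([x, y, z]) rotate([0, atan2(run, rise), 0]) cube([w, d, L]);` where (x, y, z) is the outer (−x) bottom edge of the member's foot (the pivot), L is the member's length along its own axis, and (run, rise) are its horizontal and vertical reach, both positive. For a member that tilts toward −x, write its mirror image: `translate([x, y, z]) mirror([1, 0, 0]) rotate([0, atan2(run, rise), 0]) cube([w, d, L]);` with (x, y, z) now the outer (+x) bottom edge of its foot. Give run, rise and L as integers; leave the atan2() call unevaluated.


// leg length = √(400² + 750²) = 850
// right-leg outer foot x = 2·400 + 93 = 893
// beam min-corner = (400, 0, 750)
translate([400, 0, 750]) cube([93, 1025, 43]);
translate([0, 85, 0]) rotate([0, atan2(400, 750), 0]) cube([45, 51, 850]);
translate([893, 85, 0]) mirror([1, 0, 0]) rotate([0, atan2(400, 750), 0]) cube([45, 51, 850]);
translate([0, 889, 0]) rotate([0, atan2(400, 750), 0]) cube([45, 51, 850]);
translate([893, 889, 0]) mirror([1, 0, 0]) rotate([0, atan2(400, 750), 0]) cube([45, 51, 850]);


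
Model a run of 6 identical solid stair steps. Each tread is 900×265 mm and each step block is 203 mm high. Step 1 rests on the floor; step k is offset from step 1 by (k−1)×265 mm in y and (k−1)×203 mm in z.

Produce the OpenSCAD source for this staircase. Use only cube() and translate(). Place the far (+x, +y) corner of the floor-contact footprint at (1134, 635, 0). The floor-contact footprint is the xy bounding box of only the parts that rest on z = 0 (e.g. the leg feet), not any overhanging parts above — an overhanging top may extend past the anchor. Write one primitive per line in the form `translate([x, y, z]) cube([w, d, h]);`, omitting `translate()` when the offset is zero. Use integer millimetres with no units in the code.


translate([234, 370, 0]) cube([900, 265, 203]);
translate([234, 635, 203]) cube([900, 265, 203]);
translate([234, 900, 406]) cube([900, 265, 203]);
translate([234, 1165, 609]) cube([900, 265, 203]);
translate([234, 1430, 812]) cube([900, 265, 203]);
translate([234, 1695, 1015]) cube([900, 265, 203]);


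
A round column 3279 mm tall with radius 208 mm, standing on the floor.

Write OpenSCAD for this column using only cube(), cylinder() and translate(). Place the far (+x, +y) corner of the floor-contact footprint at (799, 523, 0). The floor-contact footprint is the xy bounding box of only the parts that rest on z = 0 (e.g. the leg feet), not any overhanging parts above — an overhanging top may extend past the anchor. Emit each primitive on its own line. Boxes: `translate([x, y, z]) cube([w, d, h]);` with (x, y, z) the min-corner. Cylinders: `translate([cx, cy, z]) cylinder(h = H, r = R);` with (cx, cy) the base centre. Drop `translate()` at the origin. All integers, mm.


translate([591, 315, 0]) cylinder(h = 3279, r = 208);


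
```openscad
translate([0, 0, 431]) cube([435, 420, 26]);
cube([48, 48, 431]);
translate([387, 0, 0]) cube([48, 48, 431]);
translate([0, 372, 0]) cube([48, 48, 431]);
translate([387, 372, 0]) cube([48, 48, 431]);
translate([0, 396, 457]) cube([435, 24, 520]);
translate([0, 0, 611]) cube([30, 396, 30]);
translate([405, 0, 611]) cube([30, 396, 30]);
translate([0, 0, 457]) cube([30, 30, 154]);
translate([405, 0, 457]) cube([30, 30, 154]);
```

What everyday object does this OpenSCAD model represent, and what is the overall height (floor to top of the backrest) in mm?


A chair. The overall height is 977 mm.

A slab on four corner posts with a tall panel at the back — a chair. The seat slab sits at z = 431 with thickness 26, and the 520 mm backrest starts at the seat top, so the overall height is 431 + 26 + 520 = 977 mm.


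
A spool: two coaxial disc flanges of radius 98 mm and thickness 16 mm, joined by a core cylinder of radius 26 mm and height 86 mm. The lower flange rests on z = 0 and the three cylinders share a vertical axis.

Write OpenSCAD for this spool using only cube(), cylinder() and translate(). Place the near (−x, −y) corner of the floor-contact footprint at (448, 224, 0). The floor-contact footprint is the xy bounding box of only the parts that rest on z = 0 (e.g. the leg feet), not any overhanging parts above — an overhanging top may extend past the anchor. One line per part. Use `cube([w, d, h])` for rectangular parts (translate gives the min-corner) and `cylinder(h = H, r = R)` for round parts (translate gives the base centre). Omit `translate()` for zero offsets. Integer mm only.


translate([546, 322, 0]) cylinder(h = 16, r = 98);
translate([546, 322, 16]) cylinder(h = 86, r = 26);
translate([546, 322, 102]) cylinder(h = 16, r = 98);


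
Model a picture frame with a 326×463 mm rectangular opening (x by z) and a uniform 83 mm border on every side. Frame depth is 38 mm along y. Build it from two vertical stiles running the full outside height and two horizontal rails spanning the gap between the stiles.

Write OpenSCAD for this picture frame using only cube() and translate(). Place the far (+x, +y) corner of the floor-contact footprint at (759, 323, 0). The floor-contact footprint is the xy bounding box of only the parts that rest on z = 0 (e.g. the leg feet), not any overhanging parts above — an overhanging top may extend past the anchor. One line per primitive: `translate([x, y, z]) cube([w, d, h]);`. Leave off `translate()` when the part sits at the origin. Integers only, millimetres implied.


translate([267, 285, 0]) cube([83, 38, 629]);
translate([676, 285, 0]) cube([83, 38, 629]);
translate([350, 285, 0]) cube([326, 38, 83]);
translate([350, 285, 546]) cube([326, 38, 83]);


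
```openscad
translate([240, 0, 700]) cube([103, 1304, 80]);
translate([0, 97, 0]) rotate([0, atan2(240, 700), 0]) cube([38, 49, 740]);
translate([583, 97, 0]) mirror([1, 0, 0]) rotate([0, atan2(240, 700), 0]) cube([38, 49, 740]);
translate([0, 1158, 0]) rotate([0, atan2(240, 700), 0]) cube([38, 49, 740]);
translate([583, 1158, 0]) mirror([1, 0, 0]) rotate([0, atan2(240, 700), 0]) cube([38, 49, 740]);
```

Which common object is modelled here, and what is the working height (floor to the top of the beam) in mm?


A sawhorse. The overall height is 780 mm.

A beam across two mirrored pairs of raked legs — a sawhorse. The beam's underside is at z = 700 (matching the legs' vertical rise in atan2(240, 700)) and the beam is 80 mm tall, so its top is at 700 + 80 = 780 mm. The raked legs top out at the beam's underside, so that is the highest point.


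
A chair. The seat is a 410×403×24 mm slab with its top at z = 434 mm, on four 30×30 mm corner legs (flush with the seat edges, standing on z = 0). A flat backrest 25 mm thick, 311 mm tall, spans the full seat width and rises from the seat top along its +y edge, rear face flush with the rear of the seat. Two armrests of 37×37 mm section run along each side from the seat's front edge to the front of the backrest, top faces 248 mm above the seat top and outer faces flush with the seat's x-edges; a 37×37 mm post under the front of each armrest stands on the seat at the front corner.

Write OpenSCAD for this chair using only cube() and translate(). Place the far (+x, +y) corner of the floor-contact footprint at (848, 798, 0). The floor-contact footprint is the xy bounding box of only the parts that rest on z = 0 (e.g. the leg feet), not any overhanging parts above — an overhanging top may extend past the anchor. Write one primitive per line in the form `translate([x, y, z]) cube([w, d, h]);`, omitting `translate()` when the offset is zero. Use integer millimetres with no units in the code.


translate([438, 395, 410]) cube([410, 403, 24]);
translate([438, 395, 0]) cube([30, 30, 410]);
translate([818, 395, 0]) cube([30, 30, 410]);
translate([438, 768, 0]) cube([30, 30, 410]);
translate([818, 768, 0]) cube([30, 30, 410]);
translate([438, 773, 434]) cube([410, 25, 311]);
translate([438, 395, 645]) cube([37, 378, 37]);
translate([811, 395, 645]) cube([37, 378, 37]);
translate([438, 395, 434]) cube([37, 37, 211]);
translate([811, 395, 434]) cube([37, 37, 211]);


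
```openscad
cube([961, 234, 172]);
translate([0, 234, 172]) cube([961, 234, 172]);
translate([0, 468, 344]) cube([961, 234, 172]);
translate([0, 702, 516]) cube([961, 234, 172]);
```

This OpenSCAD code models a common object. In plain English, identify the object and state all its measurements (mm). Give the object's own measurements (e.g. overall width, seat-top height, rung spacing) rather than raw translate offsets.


A straight staircase of 4 solid steps. Each step is 961 mm wide (x), 234 mm deep (y, the going) and 172 mm tall (the rise). The first step rests on the floor; each subsequent step sits one going further in +y and one rise higher in +z, directly behind and above the previous step with no overlap.


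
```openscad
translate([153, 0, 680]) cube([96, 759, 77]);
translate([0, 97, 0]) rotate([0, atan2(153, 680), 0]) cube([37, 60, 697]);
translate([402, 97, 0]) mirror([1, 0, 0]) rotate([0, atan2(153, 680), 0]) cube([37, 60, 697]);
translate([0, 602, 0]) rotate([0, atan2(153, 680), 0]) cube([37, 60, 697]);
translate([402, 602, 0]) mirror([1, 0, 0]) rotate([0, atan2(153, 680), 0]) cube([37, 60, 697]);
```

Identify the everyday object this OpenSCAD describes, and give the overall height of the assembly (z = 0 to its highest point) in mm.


A sawhorse. The overall height is 757 mm.

A beam across two mirrored pairs of raked legs — a sawhorse. The beam's underside is at z = 680 (matching the legs' vertical rise in atan2(153, 680)) and the beam is 77 mm tall, so its top is at 680 + 77 = 757 mm. The raked legs top out at the beam's underside, so that is the highest point.


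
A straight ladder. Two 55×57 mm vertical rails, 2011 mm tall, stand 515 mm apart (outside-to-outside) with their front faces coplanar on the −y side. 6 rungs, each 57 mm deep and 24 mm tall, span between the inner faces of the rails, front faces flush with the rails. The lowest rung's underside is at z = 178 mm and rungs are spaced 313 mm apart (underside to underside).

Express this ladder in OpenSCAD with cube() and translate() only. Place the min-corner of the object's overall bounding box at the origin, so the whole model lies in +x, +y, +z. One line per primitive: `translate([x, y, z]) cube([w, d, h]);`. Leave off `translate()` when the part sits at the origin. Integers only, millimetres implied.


cube([55, 57, 2011]);
translate([460, 0, 0]) cube([55, 57, 2011]);
translate([55, 0, 178]) cube([405, 57, 24]);
translate([55, 0, 491]) cube([405, 57, 24]);
translate([55, 0, 804]) cube([405, 57, 24]);
translate([55, 0, 1117]) cube([405, 57, 24]);
translate([55, 0, 1430]) cube([405, 57, 24]);
translate([55, 0, 1743]) cube([405, 57, 24]);


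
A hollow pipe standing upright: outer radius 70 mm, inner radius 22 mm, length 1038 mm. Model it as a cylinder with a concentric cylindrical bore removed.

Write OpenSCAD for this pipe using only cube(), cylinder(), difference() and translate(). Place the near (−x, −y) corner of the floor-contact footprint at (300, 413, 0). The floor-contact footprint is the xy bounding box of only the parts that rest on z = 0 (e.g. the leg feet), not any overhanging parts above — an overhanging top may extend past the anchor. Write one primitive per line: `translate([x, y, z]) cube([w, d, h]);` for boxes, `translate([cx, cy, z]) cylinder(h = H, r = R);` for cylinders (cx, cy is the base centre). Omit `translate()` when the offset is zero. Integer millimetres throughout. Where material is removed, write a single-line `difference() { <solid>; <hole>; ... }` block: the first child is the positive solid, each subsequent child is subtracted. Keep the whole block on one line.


difference() { translate([370, 483, 0]) cylinder(h = 1038, r = 70); translate([370, 483, 0]) cylinder(h = 1038, r = 22); }


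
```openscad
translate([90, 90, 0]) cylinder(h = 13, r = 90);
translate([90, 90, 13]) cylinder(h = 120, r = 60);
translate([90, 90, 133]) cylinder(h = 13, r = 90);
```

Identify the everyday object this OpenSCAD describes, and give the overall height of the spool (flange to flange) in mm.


A spool. The overall height is 146 mm.

Three coaxial cylinders, large–small–large — a spool. Two 13 mm flanges and a 120 mm core give 13 + 120 + 13 = 146 mm.


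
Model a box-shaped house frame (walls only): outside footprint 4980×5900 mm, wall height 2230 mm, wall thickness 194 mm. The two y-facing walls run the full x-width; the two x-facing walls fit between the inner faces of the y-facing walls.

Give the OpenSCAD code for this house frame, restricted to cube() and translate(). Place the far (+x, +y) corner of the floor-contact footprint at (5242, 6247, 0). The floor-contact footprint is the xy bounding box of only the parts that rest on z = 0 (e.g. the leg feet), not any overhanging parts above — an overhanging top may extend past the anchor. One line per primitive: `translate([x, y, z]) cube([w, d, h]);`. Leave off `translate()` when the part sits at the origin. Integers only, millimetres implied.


translate([262, 347, 0]) cube([4980, 194, 2230]);
translate([262, 6053, 0]) cube([4980, 194, 2230]);
translate([262, 541, 0]) cube([194, 5512, 2230]);
translate([5048, 541, 0]) cube([194, 5512, 2230]);


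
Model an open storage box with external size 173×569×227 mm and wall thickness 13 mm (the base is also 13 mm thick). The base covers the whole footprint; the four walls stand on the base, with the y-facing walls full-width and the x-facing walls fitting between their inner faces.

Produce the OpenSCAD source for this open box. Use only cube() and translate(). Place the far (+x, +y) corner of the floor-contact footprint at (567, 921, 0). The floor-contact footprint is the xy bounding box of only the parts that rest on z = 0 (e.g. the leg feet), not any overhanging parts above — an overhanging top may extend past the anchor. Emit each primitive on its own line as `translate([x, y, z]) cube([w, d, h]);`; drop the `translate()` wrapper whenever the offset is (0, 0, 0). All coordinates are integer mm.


translate([394, 352, 0]) cube([173, 569, 13]);
translate([394, 352, 13]) cube([173, 13, 214]);
translate([394, 908, 13]) cube([173, 13, 214]);
translate([394, 365, 13]) cube([13, 543, 214]);
translate([554, 365, 13]) cube([13, 543, 214]);


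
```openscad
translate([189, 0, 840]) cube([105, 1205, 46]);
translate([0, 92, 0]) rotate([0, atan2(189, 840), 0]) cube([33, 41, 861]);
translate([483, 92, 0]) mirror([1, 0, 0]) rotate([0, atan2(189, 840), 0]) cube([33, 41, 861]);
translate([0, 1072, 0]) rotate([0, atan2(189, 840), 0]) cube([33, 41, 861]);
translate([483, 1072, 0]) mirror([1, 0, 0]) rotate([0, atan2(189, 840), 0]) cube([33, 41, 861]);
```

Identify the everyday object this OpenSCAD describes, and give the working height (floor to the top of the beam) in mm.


A sawhorse. The overall height is 886 mm.

A beam across two mirrored pairs of raked legs — a sawhorse. The beam's underside is at z = 840 (matching the legs' vertical rise in atan2(189, 840)) and the beam is 46 mm tall, so its top is at 840 + 46 = 886 mm. The raked legs top out at the beam's underside, so that is the highest point.


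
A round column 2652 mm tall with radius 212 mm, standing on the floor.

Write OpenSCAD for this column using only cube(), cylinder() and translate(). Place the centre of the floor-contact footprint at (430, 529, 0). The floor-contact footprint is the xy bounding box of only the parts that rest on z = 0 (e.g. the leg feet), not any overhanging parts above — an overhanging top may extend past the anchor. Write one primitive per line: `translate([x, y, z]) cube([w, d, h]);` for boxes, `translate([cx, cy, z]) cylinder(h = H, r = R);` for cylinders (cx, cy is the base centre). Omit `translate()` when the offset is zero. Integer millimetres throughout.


translate([430, 529, 0]) cylinder(h = 2652, r = 212);


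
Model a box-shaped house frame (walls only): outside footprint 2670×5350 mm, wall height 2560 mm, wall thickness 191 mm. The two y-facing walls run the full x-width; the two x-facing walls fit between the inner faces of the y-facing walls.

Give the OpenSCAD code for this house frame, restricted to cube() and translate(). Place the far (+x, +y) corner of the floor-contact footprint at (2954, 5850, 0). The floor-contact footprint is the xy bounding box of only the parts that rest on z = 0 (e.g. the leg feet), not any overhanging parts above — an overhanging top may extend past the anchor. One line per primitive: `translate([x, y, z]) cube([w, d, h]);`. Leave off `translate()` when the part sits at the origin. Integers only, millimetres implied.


translate([284, 500, 0]) cube([2670, 191, 2560]);
translate([284, 5659, 0]) cube([2670, 191, 2560]);
translate([284, 691, 0]) cube([191, 4968, 2560]);
translate([2763, 691, 0]) cube([191, 4968, 2560]);


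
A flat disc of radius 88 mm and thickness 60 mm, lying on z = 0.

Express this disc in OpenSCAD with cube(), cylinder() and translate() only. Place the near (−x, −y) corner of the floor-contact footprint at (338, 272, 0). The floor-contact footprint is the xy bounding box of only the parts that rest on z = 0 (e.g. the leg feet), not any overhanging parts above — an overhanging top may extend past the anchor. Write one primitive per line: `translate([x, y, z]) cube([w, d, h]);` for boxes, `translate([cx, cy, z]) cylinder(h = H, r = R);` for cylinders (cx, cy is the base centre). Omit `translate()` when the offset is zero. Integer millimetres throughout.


translate([426, 360, 0]) cylinder(h = 60, r = 88);


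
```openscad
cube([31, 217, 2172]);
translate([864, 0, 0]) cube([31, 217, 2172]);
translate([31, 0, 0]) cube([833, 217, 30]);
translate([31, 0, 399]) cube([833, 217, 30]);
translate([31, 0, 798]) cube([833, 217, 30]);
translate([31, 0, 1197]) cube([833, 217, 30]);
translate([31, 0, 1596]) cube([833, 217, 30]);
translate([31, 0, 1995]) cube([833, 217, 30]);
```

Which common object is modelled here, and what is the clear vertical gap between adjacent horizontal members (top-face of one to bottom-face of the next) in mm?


A bookshelf. The clear shelf gap is 369 mm.

Two tall side panels with 6 horizontal boards between them — a bookshelf. The first two shelf undersides are at z = 0 and z = 399; with shelf thickness 30, the clear gap is 399 − 0 − 30 = 369 mm.


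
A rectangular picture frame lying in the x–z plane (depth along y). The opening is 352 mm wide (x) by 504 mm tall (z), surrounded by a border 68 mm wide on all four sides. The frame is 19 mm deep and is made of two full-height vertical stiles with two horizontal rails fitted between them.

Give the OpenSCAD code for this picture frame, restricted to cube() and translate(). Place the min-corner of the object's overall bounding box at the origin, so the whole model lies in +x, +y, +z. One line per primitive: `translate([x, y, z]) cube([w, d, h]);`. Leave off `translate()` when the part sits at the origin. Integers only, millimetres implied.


cube([68, 19, 640]);
translate([420, 0, 0]) cube([68, 19, 640]);
translate([68, 0, 0]) cube([352, 19, 68]);
translate([68, 0, 572]) cube([352, 19, 68]);


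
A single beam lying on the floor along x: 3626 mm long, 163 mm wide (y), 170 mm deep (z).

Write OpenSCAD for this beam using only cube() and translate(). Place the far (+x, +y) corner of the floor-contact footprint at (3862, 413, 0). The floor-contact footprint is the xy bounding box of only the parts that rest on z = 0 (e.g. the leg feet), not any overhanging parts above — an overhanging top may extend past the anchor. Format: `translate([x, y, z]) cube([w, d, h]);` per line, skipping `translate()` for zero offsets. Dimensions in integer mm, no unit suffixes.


translate([236, 250, 0]) cube([3626, 163, 170]);


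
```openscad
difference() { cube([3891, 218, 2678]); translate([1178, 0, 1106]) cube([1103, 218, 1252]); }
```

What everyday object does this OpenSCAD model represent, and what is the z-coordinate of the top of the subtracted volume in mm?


A wall with a window opening. The window head height is 2358 mm.

A wall with a rectangular opening subtracted — a window. Sill at z = 1106, opening 1252 mm tall, so the head is at 1106 + 1252 = 2358 mm.


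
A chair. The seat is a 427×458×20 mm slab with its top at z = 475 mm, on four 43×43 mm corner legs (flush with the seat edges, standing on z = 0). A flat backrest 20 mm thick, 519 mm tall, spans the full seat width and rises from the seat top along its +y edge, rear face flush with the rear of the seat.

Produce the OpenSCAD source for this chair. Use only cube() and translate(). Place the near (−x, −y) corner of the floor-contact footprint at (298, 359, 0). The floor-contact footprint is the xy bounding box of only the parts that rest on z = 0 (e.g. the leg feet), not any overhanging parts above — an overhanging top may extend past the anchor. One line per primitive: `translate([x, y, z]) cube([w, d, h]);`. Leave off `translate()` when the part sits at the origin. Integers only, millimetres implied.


translate([298, 359, 455]) cube([427, 458, 20]);
translate([298, 359, 0]) cube([43, 43, 455]);
translate([682, 359, 0]) cube([43, 43, 455]);
translate([298, 774, 0]) cube([43, 43, 455]);
translate([682, 774, 0]) cube([43, 43, 455]);
translate([298, 797, 475]) cube([427, 20, 519]);


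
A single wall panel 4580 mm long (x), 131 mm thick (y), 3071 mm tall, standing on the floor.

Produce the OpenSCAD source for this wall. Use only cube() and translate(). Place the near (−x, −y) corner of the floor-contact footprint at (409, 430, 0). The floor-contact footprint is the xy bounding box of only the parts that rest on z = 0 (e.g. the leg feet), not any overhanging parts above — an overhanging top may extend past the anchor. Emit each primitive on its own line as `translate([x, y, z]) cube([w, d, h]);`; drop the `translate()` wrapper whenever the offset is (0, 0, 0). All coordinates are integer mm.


translate([409, 430, 0]) cube([4580, 131, 3071]);


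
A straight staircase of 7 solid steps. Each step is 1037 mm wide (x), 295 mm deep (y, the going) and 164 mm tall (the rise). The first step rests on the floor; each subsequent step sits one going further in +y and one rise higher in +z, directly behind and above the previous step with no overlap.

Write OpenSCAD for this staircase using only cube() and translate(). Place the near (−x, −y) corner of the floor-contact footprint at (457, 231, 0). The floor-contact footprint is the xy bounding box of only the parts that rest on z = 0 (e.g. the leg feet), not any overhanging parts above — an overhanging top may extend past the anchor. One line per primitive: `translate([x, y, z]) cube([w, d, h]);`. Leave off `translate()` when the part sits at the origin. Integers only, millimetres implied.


translate([457, 231, 0]) cube([1037, 295, 164]);
translate([457, 526, 164]) cube([1037, 295, 164]);
translate([457, 821, 328]) cube([1037, 295, 164]);
translate([457, 1116, 492]) cube([1037, 295, 164]);
translate([457, 1411, 656]) cube([1037, 295, 164]);
translate([457, 1706, 820]) cube([1037, 295, 164]);
translate([457, 2001, 984]) cube([1037, 295, 164]);


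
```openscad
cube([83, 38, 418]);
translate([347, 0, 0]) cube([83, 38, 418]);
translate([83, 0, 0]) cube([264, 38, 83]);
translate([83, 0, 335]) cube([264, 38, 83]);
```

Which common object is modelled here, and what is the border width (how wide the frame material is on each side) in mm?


A picture frame. The border width is 83 mm.

Four thin pieces enclosing a rectangular opening — a picture frame. The two full-height stiles are 418 mm tall; the top rail sits at z = 335 and is 83 mm tall, so the border above the opening is 418 − 335 = 83 mm, matching the stile x-width.


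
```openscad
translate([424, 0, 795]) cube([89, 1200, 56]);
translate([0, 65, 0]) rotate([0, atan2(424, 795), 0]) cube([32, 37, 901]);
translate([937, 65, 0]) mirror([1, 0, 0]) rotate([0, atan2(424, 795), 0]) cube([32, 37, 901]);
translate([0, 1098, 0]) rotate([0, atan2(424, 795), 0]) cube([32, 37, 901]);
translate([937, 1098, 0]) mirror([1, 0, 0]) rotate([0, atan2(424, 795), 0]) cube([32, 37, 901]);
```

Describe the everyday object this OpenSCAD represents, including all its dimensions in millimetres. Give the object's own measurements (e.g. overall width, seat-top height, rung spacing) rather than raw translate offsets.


A sawhorse. A 89×1200×56 mm beam (x, y, z) sits on two A-frame leg pairs. Each pair is two raked legs of 32×37 mm section (37 mm along y) splaying symmetrically in x. Each leg rises 795 mm vertically over 424 mm of horizontal reach and is 901 mm long along its own axis. Every leg's outer bottom edge rests on the floor and its outer top edge meets a bottom edge of the beam — the left legs (tilting toward +x) meet the beam's −x bottom edge, the right legs (their mirror images, tilting toward −x) meet its +x bottom edge — so the leg tops tuck under the beam, the beam's underside is 795 mm above the floor, and the feet are 937 mm apart outside-to-outside with the beam centred between them. The two leg pairs are set in 65 mm from either end of the beam.


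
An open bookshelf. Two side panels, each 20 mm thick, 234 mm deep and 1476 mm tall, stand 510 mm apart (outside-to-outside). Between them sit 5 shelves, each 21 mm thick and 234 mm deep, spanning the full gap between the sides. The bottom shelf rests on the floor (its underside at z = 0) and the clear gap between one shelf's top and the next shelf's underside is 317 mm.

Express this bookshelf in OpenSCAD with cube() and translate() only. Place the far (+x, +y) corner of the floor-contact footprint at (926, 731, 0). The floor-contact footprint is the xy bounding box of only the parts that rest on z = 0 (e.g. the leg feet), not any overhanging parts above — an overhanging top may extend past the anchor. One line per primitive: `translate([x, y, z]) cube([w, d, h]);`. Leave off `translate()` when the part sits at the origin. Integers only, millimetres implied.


translate([416, 497, 0]) cube([20, 234, 1476]);
translate([906, 497, 0]) cube([20, 234, 1476]);
translate([436, 497, 0]) cube([470, 234, 21]);
translate([436, 497, 338]) cube([470, 234, 21]);
translate([436, 497, 676]) cube([470, 234, 21]);
translate([436, 497, 1014]) cube([470, 234, 21]);
translate([436, 497, 1352]) cube([470, 234, 21]);


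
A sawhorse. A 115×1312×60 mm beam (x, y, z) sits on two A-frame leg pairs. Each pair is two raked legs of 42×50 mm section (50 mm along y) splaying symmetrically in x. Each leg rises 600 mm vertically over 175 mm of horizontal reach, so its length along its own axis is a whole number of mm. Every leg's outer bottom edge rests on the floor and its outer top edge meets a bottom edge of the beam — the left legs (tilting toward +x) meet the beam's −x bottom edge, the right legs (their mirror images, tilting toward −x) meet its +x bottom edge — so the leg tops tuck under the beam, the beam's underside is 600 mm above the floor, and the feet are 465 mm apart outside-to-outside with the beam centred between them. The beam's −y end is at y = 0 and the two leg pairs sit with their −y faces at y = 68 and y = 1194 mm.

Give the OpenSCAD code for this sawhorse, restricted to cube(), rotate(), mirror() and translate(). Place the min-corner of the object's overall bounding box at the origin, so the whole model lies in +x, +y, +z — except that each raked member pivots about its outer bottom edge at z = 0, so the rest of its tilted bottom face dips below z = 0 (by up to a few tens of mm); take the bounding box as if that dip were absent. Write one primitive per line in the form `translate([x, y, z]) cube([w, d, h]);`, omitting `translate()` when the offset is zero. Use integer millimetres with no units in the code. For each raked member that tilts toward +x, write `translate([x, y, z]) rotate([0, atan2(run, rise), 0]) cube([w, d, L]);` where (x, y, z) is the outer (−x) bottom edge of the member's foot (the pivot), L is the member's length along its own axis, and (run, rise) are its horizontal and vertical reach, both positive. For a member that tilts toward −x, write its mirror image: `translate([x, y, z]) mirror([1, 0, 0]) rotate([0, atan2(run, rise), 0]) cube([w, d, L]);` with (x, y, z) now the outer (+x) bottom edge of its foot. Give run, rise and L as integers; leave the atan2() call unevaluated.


// leg length = √(175² + 600²) = 625
// right-leg outer foot x = 2·175 + 115 = 465
// beam min-corner = (175, 0, 600)
translate([175, 0, 600]) cube([115, 1312, 60]);
translate([0, 68, 0]) rotate([0, atan2(175, 600), 0]) cube([42, 50, 625]);
translate([465, 68, 0]) mirror([1, 0, 0]) rotate([0, atan2(175, 600), 0]) cube([42, 50, 625]);
translate([0, 1194, 0]) rotate([0, atan2(175, 600), 0]) cube([42, 50, 625]);
translate([465, 1194, 0]) mirror([1, 0, 0]) rotate([0, atan2(175, 600), 0]) cube([42, 50, 625]);


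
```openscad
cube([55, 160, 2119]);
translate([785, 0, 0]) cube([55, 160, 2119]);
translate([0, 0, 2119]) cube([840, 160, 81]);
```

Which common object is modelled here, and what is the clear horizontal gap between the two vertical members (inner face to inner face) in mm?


A door frame. The clear opening width is 730 mm.

Two 2119 mm tall posts with a header on top — a door frame. The left jamb is 55 mm wide at x = 0; the right jamb starts at x = 785. The clear opening is 785 − 55 = 730 mm.


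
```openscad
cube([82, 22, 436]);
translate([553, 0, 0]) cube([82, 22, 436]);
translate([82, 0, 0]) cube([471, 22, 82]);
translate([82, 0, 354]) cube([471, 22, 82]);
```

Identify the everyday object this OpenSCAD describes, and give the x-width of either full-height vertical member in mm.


A picture frame. The border width is 82 mm.

Four thin pieces enclosing a rectangular opening — a picture frame. The two full-height stiles are 436 mm tall; the top rail sits at z = 354 and is 82 mm tall, so the border above the opening is 436 − 354 = 82 mm, matching the stile x-width.


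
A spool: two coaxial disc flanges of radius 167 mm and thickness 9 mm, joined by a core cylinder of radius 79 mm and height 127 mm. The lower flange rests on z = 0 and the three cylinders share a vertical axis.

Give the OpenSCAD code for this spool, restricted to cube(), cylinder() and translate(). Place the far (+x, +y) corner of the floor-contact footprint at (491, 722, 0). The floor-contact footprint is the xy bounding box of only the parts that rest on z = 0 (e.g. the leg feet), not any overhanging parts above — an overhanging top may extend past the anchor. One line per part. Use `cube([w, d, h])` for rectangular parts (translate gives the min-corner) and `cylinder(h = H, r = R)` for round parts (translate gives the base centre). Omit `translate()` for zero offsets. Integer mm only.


translate([324, 555, 0]) cylinder(h = 9, r = 167);
translate([324, 555, 9]) cylinder(h = 127, r = 79);
translate([324, 555, 136]) cylinder(h = 9, r = 167);


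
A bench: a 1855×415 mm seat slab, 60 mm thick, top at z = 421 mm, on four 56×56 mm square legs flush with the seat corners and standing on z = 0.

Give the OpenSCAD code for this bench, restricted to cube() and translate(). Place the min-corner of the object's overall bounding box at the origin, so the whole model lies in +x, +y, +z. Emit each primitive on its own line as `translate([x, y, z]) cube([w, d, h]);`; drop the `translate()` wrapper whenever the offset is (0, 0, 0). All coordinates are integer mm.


// leg_h = 421 − 60 = 361
translate([0, 0, 361]) cube([1855, 415, 60]);
cube([56, 56, 361]);
translate([0, 359, 0]) cube([56, 56, 361]);
translate([1799, 0, 0]) cube([56, 56, 361]);
translate([1799, 359, 0]) cube([56, 56, 361]);


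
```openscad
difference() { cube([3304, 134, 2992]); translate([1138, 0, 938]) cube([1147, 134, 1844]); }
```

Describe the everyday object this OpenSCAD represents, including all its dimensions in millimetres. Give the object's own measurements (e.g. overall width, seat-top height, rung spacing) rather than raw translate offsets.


A wall 3304 mm long (x), 134 mm thick (y), 2992 mm tall, with a rectangular window opening cut through it. The opening is 1147 mm wide and 1844 mm tall; its sill is at z = 938 mm and its near (−x) edge is 1138 mm from the wall's −x end. The opening passes through the full wall thickness.


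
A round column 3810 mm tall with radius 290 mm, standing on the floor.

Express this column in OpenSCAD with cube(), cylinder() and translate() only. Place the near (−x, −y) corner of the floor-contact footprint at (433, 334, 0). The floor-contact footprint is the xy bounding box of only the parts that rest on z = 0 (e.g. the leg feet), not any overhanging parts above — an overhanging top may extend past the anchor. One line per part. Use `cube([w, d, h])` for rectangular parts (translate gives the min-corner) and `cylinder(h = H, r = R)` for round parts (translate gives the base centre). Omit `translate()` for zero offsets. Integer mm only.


translate([723, 624, 0]) cylinder(h = 3810, r = 290);


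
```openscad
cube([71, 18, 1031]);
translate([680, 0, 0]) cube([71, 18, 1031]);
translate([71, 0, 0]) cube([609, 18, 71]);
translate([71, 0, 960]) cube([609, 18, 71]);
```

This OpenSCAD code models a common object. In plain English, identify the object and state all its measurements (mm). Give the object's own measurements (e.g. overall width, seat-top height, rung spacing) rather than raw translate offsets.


A rectangular picture frame lying in the x–z plane (depth along y). The opening is 609 mm wide (x) by 889 mm tall (z), surrounded by a border 71 mm wide on all four sides. The frame is 18 mm deep and is made of two full-height vertical stiles with two horizontal rails fitted between them.


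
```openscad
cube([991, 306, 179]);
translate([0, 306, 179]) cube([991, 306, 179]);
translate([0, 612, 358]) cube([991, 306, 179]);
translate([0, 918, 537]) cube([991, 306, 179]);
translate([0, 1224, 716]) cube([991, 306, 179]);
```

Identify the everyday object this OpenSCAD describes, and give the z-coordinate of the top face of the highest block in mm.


A staircase. The total rise is 895 mm.

5 identical blocks, each offset up and back from the previous — a staircase. Each step is 179 mm tall and there are 5 of them, so the total rise is 5 × 179 = 895 mm.


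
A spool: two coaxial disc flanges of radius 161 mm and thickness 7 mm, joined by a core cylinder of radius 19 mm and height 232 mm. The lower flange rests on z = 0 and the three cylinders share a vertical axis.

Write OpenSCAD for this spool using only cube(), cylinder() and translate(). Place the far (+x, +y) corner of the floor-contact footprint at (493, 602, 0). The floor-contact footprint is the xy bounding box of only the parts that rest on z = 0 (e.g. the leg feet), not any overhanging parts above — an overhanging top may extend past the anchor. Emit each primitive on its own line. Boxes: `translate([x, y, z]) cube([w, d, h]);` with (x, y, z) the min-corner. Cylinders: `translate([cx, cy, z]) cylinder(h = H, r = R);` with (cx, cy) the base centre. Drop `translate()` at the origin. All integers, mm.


translate([332, 441, 0]) cylinder(h = 7, r = 161);
translate([332, 441, 7]) cylinder(h = 232, r = 19);
translate([332, 441, 239]) cylinder(h = 7, r = 161);


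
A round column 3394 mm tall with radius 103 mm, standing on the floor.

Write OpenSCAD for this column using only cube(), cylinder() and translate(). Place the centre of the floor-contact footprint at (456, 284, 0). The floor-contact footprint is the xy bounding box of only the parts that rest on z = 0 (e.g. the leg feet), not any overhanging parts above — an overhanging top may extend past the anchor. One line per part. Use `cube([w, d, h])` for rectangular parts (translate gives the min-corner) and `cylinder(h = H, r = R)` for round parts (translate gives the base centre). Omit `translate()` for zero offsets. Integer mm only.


translate([456, 284, 0]) cylinder(h = 3394, r = 103);


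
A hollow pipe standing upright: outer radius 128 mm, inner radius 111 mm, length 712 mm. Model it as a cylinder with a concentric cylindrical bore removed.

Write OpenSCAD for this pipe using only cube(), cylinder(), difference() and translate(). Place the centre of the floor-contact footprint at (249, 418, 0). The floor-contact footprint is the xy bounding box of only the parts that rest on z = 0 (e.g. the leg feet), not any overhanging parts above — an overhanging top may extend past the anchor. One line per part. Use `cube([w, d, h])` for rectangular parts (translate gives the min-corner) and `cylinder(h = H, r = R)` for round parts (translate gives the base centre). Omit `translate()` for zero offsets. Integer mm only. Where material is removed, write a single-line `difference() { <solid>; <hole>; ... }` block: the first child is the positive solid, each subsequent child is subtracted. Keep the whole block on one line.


difference() { translate([249, 418, 0]) cylinder(h = 712, r = 128); translate([249, 418, 0]) cylinder(h = 712, r = 111); }
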